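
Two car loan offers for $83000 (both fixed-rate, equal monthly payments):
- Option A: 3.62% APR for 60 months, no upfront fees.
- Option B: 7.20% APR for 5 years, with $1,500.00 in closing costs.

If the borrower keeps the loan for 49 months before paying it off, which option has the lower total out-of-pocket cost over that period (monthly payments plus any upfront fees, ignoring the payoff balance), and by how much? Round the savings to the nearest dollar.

Option A: monthly rate = 3.62%/12 = 0.0030167; payment = 83,000 × 0.0030167 / (1 − (1+0.0030167)^−60) = $1,514.38.
Option B: at 7.20% the monthly rate is 0.0060000, so the payment is 83,000 × 0.0060000 / (1 − 1.0060000^−60) = $1,651.34.
Over 49 months: Option A costs 49 × $1,514.38 = $74,204.62; Option B costs 49 × $1,651.34 + $1,500.00 = $82,415.66.
Option A is cheaper by $82,415.66 − $74,204.62 = $8,211.04.

Option A by $8,211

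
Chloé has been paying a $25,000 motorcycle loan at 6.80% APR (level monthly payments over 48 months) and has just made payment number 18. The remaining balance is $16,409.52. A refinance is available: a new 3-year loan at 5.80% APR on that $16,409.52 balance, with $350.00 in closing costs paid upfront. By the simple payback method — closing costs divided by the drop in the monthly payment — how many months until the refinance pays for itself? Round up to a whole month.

Current payment = 25,000 × 6.8%/12 / (1 − (1+0.0056667)^−48) = $596.34.
Refinanced payment = 16,409.52 × 0.0048333 / (1 − (1+0.0048333)^−36) = $497.72.
Monthly savings = $596.34 − $497.72 = $98.62.
Break-even = $350.00 / $98.62 = 3.55 → 4 months.

4 months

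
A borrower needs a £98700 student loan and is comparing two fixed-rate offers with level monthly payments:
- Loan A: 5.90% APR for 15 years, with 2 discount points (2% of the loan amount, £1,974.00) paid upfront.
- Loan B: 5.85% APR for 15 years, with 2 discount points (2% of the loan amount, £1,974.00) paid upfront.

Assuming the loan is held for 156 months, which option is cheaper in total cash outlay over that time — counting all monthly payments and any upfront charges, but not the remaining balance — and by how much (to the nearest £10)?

Loan A: at 5.90% the monthly rate is 0.0049167, so the payment is 98,700 × 0.0049167 / (1 − 1.0049167^−180) = £827.56.
Loan B: monthly rate = 5.85%/12 = 0.0048750; payment = 98,700 × 0.0048750 / (1 − (1+0.0048750)^−180) = £824.91.
Over 156 months: Loan A costs 156 × £827.56 + £1,974.00 = £131,073.36; Loan B costs 156 × £824.91 + £1,974.00 = £130,659.96.
Loan B is cheaper by £131,073.36 − £130,659.96 = £413.40.

Loan B by £410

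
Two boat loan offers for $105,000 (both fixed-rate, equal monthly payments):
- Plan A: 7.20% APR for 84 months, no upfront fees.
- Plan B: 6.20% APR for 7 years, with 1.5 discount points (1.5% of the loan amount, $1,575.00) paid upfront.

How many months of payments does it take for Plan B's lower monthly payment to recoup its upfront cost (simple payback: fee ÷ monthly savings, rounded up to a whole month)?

31 months

Plan A: at 7.20% the monthly rate is 0.0060000, so the payment is 105,000 × 0.0060000 / (1 − 1.0060000^−84) = $1,595.02.
Plan B: at 6.20% the monthly rate is 0.0051667, so the payment is 105,000 × 0.0051667 / (1 − 1.0051667^−84) = $1,543.99.
Monthly savings = $1,595.02 − $1,543.99 = $51.03.
Break-even = $1,575.00 / $51.03 = 30.86 → 31 months.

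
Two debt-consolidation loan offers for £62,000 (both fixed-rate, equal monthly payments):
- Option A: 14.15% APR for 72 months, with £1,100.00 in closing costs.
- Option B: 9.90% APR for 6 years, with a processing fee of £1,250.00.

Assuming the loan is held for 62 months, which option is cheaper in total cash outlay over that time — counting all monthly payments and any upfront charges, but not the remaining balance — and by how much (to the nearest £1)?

Option B by £8,348

Option A: at 14.15% the monthly rate is 0.0117917, so the payment is 62,000 × 0.0117917 / (1 − 1.0117917^−72) = £1,282.54.
Option B: monthly rate = 9.9%/12 = 0.0082500; payment = 62,000 × 0.0082500 / (1 − (1+0.0082500)^−72) = £1,145.48.
Over 62 months: Option A costs 62 × £1,282.54 + £1,100.00 = £80,617.48; Option B costs 62 × £1,145.48 + £1,250.00 = £72,269.76.
Option B is cheaper by £80,617.48 − £72,269.76 = £8,347.72.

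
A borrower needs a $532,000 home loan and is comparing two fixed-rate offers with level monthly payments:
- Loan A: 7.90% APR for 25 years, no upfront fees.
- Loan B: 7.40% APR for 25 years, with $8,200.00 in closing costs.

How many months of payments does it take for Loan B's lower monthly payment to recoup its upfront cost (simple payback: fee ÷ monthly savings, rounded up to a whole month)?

48 months

Loan A: monthly rate = 7.9%/12 = 0.0065833; payment = 532,000 × 0.0065833 / (1 − (1+0.0065833)^−300) = $4,070.88.
Loan B: monthly rate = 7.4%/12 = 0.0061667; payment = 532,000 × 0.0061667 / (1 − (1+0.0061667)^−300) = $3,896.89.
Monthly savings = $4,070.88 − $3,896.89 = $173.99.
Break-even = $8,200.00 / $173.99 = 47.13 → 48 months.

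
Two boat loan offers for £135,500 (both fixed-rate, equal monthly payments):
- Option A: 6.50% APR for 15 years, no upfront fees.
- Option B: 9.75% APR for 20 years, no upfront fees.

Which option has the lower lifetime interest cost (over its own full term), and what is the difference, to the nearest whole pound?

Option A: monthly rate = 6.5%/12 = 0.0054167; payment = 135,500 × 0.0054167 / (1 − (1+0.0054167)^−180) = £1,180.35.
Total interest on Option A = 180 × £1,180.35 − £135,500 = £76,963.00.
Option B: monthly rate = 9.75%/12 = 0.0081250; payment = 135,500 × 0.0081250 / (1 − (1+0.0081250)^−240) = £1,285.24.
Total interest on Option B = 240 × £1,285.24 − £135,500 = £172,957.60.
Option A is lower by £95,994.60.

Option A by £95,995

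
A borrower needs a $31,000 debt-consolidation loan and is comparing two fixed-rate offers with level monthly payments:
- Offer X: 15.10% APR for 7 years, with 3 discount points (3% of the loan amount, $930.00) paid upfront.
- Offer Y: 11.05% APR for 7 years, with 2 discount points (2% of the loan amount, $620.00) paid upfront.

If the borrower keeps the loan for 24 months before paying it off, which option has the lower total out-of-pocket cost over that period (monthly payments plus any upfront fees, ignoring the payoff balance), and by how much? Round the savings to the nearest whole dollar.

Offer X: at 15.10% the monthly rate is 0.0125833, so the payment is 31,000 × 0.0125833 / (1 − 1.0125833^−84) = $599.94.
Offer Y: monthly rate = 11.05%/12 = 0.0092083; payment = 31,000 × 0.0092083 / (1 − (1+0.0092083)^−84) = $531.61.
Over 24 months: Offer X costs 24 × $599.94 + $930.00 = $15,328.56; Offer Y costs 24 × $531.61 + $620.00 = $13,378.64.
Offer Y is cheaper by $15,328.56 − $13,378.64 = $1,949.92.

Offer Y by $1,950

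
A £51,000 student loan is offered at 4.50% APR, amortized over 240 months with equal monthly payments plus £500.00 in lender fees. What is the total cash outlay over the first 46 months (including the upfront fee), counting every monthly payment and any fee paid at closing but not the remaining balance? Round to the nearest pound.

At 4.50% the monthly rate is 0.0037500, so the payment is 51,000 × 0.0037500 / (1 − 1.0037500^−240) = £322.65.
Total outlay = 46 × £322.65 + £500.00 = £15,341.90.

£15,342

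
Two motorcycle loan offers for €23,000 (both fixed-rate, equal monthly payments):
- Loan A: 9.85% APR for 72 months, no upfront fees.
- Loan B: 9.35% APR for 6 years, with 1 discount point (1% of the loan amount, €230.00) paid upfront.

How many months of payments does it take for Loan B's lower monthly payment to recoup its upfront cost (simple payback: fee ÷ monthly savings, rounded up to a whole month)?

Loan A: monthly rate = 9.85%/12 = 0.0082083; payment = 23,000 × 0.0082083 / (1 − (1+0.0082083)^−72) = €424.36.
Loan B: monthly rate = 9.35%/12 = 0.0077917; payment = 23,000 × 0.0077917 / (1 − (1+0.0077917)^−72) = €418.59.
Monthly savings = €424.36 − €418.59 = €5.77.
Break-even = €230.00 / €5.77 = 39.86 → 40 months.

40 months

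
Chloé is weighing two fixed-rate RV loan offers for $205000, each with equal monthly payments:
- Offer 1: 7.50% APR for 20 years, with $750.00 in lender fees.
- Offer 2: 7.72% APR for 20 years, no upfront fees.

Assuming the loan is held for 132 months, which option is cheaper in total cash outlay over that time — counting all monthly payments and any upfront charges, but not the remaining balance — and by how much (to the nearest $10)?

Offer 1: monthly rate = 7.5%/12 = 0.0062500; payment = 205,000 × 0.0062500 / (1 − (1+0.0062500)^−240) = $1,651.47.
Offer 2: at 7.72% the monthly rate is 0.0064333, so the payment is 205,000 × 0.0064333 / (1 − 1.0064333^−240) = $1,679.15.
Over 132 months: Offer 1 costs 132 × $1,651.47 + $750.00 = $218,744.04; Offer 2 costs 132 × $1,679.15 = $221,647.80.
Offer 1 is cheaper by $221,647.80 − $218,744.04 = $2,903.76.

Offer 1 by $2,900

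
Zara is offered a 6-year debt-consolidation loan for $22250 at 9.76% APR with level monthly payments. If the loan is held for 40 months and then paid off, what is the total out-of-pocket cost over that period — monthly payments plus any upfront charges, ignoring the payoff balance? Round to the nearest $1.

$16,380

Monthly rate = 9.76%/12 = 0.0081333; payment = 22,250 × 0.0081333 / (1 − (1+0.0081333)^−72) = $409.51.
Total outlay = 40 × $409.51 = $16,380.40.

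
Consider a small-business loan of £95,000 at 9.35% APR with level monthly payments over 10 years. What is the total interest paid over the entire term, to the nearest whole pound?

£51,579

Monthly rate = 9.35%/12 = 0.0077917; payment = 95,000 × 0.0077917 / (1 − (1+0.0077917)^−120) = £1,221.49.
Total paid = 120 × £1,221.49 = £146,578.80; interest = £146,578.80 − £95,000 = £51,578.80.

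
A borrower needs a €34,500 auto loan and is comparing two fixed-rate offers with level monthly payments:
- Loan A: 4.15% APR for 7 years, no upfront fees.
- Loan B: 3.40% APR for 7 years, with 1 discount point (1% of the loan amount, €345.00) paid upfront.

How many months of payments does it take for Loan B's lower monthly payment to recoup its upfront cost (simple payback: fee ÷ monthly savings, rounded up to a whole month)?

Loan A: monthly rate = 4.15%/12 = 0.0034583; payment = 34,500 × 0.0034583 / (1 − (1+0.0034583)^−84) = €473.96.
Loan B: monthly rate = 3.4%/12 = 0.0028333; payment = 34,500 × 0.0028333 / (1 − (1+0.0028333)^−84) = €462.11.
Monthly savings = €473.96 − €462.11 = €11.85.
Break-even = €345.00 / €11.85 = 29.11 → 30 months.

30 months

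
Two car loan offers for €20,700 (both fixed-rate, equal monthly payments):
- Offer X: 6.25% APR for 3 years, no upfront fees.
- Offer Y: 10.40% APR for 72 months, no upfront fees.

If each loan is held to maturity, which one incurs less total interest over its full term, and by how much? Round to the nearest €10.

Offer X by €5,160

Offer X: monthly rate = 6.25%/12 = 0.0052083; payment = 20,700 × 0.0052083 / (1 − (1+0.0052083)^−36) = €632.08.
Total interest on Offer X = 36 × €632.08 − €20,700 = €2,054.88.
Offer Y: at 10.40% the monthly rate is 0.0086667, so the payment is 20,700 × 0.0086667 / (1 − 1.0086667^−72) = €387.67.
Total interest on Offer Y = 72 × €387.67 − €20,700 = €7,212.24.
Offer X is lower by €5,157.36.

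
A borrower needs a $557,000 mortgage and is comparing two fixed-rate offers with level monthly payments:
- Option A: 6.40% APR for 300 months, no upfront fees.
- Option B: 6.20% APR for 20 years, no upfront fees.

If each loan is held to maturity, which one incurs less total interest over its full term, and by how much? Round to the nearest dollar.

Option B by $144,639

Option A: at 6.40% the monthly rate is 0.0053333, so the payment is 557,000 × 0.0053333 / (1 − 1.0053333^−300) = $3,726.17.
Total interest on Option A = 300 × $3,726.17 − $557,000 = $560,851.00.
Option B: at 6.20% the monthly rate is 0.0051667, so the payment is 557,000 × 0.0051667 / (1 − 1.0051667^−240) = $4,055.05.
Total interest on Option B = 240 × $4,055.05 − $557,000 = $416,212.00.
Option B is lower by $144,639.00.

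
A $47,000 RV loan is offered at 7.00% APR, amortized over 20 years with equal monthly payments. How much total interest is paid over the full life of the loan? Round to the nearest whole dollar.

$40,454

At 7.00% the monthly rate is 0.0058333, so the payment is 47,000 × 0.0058333 / (1 − 1.0058333^−240) = $364.39.
Total paid = 240 × $364.39 = $87,453.60; interest = $87,453.60 − $47,000 = $40,453.60.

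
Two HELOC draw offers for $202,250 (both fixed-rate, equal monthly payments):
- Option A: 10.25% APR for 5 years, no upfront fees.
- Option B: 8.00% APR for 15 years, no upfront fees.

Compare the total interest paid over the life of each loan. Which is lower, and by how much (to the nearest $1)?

Option A by $88,577

Option A: at 10.25% the monthly rate is 0.0085417, so the payment is 202,250 × 0.0085417 / (1 − 1.0085417^−60) = $4,322.14.
Total interest on Option A = 60 × $4,322.14 − $202,250 = $57,078.40.
Option B: monthly rate = 8%/12 = 0.0066667; payment = 202,250 × 0.0066667 / (1 − (1+0.0066667)^−180) = $1,932.81.
Total interest on Option B = 180 × $1,932.81 − $202,250 = $145,655.80.
Option A is lower by $88,577.40.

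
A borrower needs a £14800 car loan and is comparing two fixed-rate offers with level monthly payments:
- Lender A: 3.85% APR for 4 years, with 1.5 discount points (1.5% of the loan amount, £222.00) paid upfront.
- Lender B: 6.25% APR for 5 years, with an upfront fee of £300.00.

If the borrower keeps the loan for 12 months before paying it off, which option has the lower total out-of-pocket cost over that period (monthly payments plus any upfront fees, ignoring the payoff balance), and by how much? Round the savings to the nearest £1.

Lender A: monthly rate = 3.85%/12 = 0.0032083; payment = 14,800 × 0.0032083 / (1 − (1+0.0032083)^−48) = £333.18.
Lender B: at 6.25% the monthly rate is 0.0052083, so the payment is 14,800 × 0.0052083 / (1 − 1.0052083^−60) = £287.85.
Over 12 months: Lender A costs 12 × £333.18 + £222.00 = £4,220.16; Lender B costs 12 × £287.85 + £300.00 = £3,754.20.
Lender B is cheaper by £4,220.16 − £3,754.20 = £465.96.

Lender B by £466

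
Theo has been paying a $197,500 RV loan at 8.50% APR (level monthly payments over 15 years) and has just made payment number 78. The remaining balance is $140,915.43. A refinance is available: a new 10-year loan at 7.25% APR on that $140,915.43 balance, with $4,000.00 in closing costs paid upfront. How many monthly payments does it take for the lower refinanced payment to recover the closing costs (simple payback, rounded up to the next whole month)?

Current payment = 197,500 × 8.5%/12 / (1 − (1+0.0070833)^−180) = $1,944.86.
Refinanced payment = 140,915.43 × 0.0060417 / (1 − (1+0.0060417)^−120) = $1,654.36.
Monthly savings = $1,944.86 − $1,654.36 = $290.50.
Break-even = $4,000.00 / $290.50 = 13.77 → 14 months.

14 months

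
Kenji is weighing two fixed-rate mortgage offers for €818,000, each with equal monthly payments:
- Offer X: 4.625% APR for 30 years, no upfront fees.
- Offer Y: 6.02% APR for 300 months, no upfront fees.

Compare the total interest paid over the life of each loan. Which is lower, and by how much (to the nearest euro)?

Offer X by €70,079

Offer X: monthly rate = 4.625%/12 = 0.0038542; payment = 818,000 × 0.0038542 / (1 − (1+0.0038542)^−360) = €4,205.66.
Total interest on Offer X = 360 × €4,205.66 − €818,000 = €696,037.60.
Offer Y: at 6.02% the monthly rate is 0.0050167, so the payment is 818,000 × 0.0050167 / (1 − 1.0050167^−300) = €5,280.39.
Total interest on Offer Y = 300 × €5,280.39 − €818,000 = €766,117.00.
Offer X is lower by €70,079.40.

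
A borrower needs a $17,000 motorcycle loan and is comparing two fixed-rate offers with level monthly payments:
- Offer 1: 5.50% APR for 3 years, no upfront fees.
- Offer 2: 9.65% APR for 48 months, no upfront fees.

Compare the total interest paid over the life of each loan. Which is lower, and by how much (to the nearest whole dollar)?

Offer 1 by $2,079

Offer 1: at 5.50% the monthly rate is 0.0045833, so the payment is 17,000 × 0.0045833 / (1 − 1.0045833^−36) = $513.33.
Total interest on Offer 1 = 36 × $513.33 − $17,000 = $1,479.88.
Offer 2: monthly rate = 9.65%/12 = 0.0080417; payment = 17,000 × 0.0080417 / (1 − (1+0.0080417)^−48) = $428.31.
Total interest on Offer 2 = 48 × $428.31 − $17,000 = $3,558.88.
Offer 1 is lower by $2,079.00.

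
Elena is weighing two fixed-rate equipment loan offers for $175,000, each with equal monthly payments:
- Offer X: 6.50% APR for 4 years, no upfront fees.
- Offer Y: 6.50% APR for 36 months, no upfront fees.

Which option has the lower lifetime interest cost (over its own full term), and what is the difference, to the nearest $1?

Offer Y by $6,117

Offer X: at 6.50% the monthly rate is 0.0054167, so the payment is 175,000 × 0.0054167 / (1 − 1.0054167^−48) = $4,150.12.
Total interest on Offer X = 48 × $4,150.12 − $175,000 = $24,205.76.
Offer Y: at 6.50% the monthly rate is 0.0054167, so the payment is 175,000 × 0.0054167 / (1 − 1.0054167^−36) = $5,363.58.
Total interest on Offer Y = 36 × $5,363.58 − $175,000 = $18,088.88.
Offer Y is lower by $6,116.88.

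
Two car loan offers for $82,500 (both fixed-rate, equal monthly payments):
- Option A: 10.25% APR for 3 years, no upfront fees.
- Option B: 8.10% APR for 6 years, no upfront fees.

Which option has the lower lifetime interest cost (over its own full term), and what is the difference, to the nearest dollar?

Option A: at 10.25% the monthly rate is 0.0085417, so the payment is 82,500 × 0.0085417 / (1 − 1.0085417^−36) = $2,671.74.
Total interest on Option A = 36 × $2,671.74 − $82,500 = $13,682.64.
Option B: at 8.10% the monthly rate is 0.0067500, so the payment is 82,500 × 0.0067500 / (1 − 1.0067500^−72) = $1,450.52.
Total interest on Option B = 72 × $1,450.52 − $82,500 = $21,937.44.
Option A is lower by $8,254.80.

Option A by $8,255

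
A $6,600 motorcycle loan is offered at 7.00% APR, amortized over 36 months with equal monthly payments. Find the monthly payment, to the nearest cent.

At 7.00% the monthly rate is 0.0058333, so the payment is 6,600 × 0.0058333 / (1 − 1.0058333^−36) = $203.79.

$203.79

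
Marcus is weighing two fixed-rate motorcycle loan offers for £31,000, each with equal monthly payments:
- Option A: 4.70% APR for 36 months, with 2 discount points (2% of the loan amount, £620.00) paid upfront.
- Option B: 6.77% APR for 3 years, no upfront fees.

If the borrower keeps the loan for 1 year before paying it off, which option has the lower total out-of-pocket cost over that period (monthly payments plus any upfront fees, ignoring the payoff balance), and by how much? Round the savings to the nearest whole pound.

Option A: monthly rate = 4.7%/12 = 0.0039167; payment = 31,000 × 0.0039167 / (1 − (1+0.0039167)^−36) = £924.93.
Option B: monthly rate = 6.77%/12 = 0.0056417; payment = 31,000 × 0.0056417 / (1 − (1+0.0056417)^−36) = £953.93.
Over 12 months: Option A costs 12 × £924.93 + £620.00 = £11,719.16; Option B costs 12 × £953.93 = £11,447.16.
Option B is cheaper by £11,719.16 − £11,447.16 = £272.00.

Option B by £272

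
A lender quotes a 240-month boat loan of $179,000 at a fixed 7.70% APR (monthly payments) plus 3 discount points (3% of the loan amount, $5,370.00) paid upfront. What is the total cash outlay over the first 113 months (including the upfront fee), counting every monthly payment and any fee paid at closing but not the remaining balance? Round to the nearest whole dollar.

$170,800

At 7.70% the monthly rate is 0.0064167, so the payment is 179,000 × 0.0064167 / (1 − 1.0064167^−240) = $1,463.98.
Total outlay = 113 × $1,463.98 + $5,370.00 = $170,799.74.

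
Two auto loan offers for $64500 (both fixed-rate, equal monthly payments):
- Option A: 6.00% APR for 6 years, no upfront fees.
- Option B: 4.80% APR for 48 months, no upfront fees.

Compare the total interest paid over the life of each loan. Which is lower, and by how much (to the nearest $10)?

Option B by $5,950

Option A: at 6.00% the monthly rate is 0.0050000, so the payment is 64,500 × 0.0050000 / (1 − 1.0050000^−72) = $1,068.95.
Total interest on Option A = 72 × $1,068.95 − $64,500 = $12,464.40.
Option B: at 4.80% the monthly rate is 0.0040000, so the payment is 64,500 × 0.0040000 / (1 − 1.0040000^−48) = $1,479.55.
Total interest on Option B = 48 × $1,479.55 − $64,500 = $6,518.40.
Option B is lower by $5,946.00.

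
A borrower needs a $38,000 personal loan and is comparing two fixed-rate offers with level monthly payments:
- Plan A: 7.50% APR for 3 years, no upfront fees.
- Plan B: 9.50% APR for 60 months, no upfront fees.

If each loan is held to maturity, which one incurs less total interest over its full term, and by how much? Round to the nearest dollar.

Plan A by $5,331

Plan A: monthly rate = 7.5%/12 = 0.0062500; payment = 38,000 × 0.0062500 / (1 − (1+0.0062500)^−36) = $1,182.04.
Total interest on Plan A = 36 × $1,182.04 − $38,000 = $4,553.44.
Plan B: at 9.50% the monthly rate is 0.0079167, so the payment is 38,000 × 0.0079167 / (1 − 1.0079167^−60) = $798.07.
Total interest on Plan B = 60 × $798.07 − $38,000 = $9,884.20.
Plan A is lower by $5,330.76.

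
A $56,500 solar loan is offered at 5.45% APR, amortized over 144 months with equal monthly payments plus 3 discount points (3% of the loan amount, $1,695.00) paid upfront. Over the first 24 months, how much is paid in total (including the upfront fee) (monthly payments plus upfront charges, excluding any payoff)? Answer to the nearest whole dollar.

Monthly rate = 5.45%/12 = 0.0045417; payment = 56,500 × 0.0045417 / (1 − (1+0.0045417)^−144) = $535.41.
Total outlay = 24 × $535.41 + $1,695.00 = $14,544.84.

$14,545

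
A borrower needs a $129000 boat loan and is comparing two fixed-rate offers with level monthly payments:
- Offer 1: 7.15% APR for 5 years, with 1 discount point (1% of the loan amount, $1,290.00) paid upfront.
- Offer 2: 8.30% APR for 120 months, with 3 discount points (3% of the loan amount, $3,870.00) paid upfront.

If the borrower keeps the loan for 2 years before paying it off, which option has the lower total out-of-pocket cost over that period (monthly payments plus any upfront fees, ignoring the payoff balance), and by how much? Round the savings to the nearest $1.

Offer 1: at 7.15% the monthly rate is 0.0059583, so the payment is 129,000 × 0.0059583 / (1 − 1.0059583^−60) = $2,563.49.
Offer 2: at 8.30% the monthly rate is 0.0069167, so the payment is 129,000 × 0.0069167 / (1 − 1.0069167^−120) = $1,585.65.
Over 24 months: Offer 1 costs 24 × $2,563.49 + $1,290.00 = $62,813.76; Offer 2 costs 24 × $1,585.65 + $3,870.00 = $41,925.60.
Offer 2 is cheaper by $62,813.76 − $41,925.60 = $20,888.16.

Offer 2 by $20,888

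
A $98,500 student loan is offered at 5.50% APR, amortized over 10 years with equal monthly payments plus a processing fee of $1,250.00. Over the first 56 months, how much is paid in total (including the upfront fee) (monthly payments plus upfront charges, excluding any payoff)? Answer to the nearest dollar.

At 5.50% the monthly rate is 0.0045833, so the payment is 98,500 × 0.0045833 / (1 − 1.0045833^−120) = $1,068.98.
Total outlay = 56 × $1,068.98 + $1,250.00 = $61,112.88.

$61,113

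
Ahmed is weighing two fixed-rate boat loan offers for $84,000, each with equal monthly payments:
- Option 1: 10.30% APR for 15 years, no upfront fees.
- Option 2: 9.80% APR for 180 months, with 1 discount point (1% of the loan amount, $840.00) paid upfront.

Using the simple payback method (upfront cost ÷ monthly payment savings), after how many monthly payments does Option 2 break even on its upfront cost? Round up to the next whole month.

33 months

Option 1: at 10.30% the monthly rate is 0.0085833, so the payment is 84,000 × 0.0085833 / (1 − 1.0085833^−180) = $918.15.
Option 2: at 9.80% the monthly rate is 0.0081667, so the payment is 84,000 × 0.0081667 / (1 − 1.0081667^−180) = $892.42.
Monthly savings = $918.15 − $892.42 = $25.73.
Break-even = $840.00 / $25.73 = 32.65 → 33 months.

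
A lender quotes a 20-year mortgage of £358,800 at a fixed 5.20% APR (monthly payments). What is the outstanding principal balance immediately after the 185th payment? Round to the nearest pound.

£117,602

With monthly rate i = 5.2%/12 = 0.0043333, the balance after k of n payments is P · [(1+i)^n − (1+i)^k] / [(1+i)^n − 1].
(1+0.0043333)^240 = 2.82286734 and (1+0.0043333)^185 = 2.22539566, so the balance is 358,800 × (2.82286734 − 2.22539566) / (2.82286734 − 1) = £117,602.00.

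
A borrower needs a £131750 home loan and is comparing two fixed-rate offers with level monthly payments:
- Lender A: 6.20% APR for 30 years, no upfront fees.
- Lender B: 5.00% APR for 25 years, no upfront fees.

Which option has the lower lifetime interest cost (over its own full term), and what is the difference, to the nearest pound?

Lender B by £59,435

Lender A: monthly rate = 6.2%/12 = 0.0051667; payment = 131,750 × 0.0051667 / (1 − (1+0.0051667)^−360) = £806.93.
Total interest on Lender A = 360 × £806.93 − £131,750 = £158,744.80.
Lender B: at 5.00% the monthly rate is 0.0041667, so the payment is 131,750 × 0.0041667 / (1 − 1.0041667^−300) = £770.20.
Total interest on Lender B = 300 × £770.20 − £131,750 = £99,310.00.
Lender B is lower by £59,434.80.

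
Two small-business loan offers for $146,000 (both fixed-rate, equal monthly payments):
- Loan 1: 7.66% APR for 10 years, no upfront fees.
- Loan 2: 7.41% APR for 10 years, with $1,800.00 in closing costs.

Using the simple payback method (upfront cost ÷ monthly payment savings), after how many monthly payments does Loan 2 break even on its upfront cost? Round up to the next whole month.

95 months

Loan 1: at 7.66% the monthly rate is 0.0063833, so the payment is 146,000 × 0.0063833 / (1 − 1.0063833^−120) = $1,745.26.
Loan 2: monthly rate = 7.41%/12 = 0.0061750; payment = 146,000 × 0.0061750 / (1 − (1+0.0061750)^−120) = $1,726.20.
Monthly savings = $1,745.26 − $1,726.20 = $19.06.
Break-even = $1,800.00 / $19.06 = 94.44 → 95 months.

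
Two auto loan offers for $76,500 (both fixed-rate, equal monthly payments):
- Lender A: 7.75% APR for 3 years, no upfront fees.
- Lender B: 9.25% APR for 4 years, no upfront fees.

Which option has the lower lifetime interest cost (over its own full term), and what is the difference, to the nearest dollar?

Lender A: monthly rate = 7.75%/12 = 0.0064583; payment = 76,500 × 0.0064583 / (1 − (1+0.0064583)^−36) = $2,388.42.
Total interest on Lender A = 36 × $2,388.42 − $76,500 = $9,483.12.
Lender B: at 9.25% the monthly rate is 0.0077083, so the payment is 76,500 × 0.0077083 / (1 − 1.0077083^−48) = $1,912.80.
Total interest on Lender B = 48 × $1,912.80 − $76,500 = $15,314.40.
Lender A is lower by $5,831.28.

Lender A by $5,831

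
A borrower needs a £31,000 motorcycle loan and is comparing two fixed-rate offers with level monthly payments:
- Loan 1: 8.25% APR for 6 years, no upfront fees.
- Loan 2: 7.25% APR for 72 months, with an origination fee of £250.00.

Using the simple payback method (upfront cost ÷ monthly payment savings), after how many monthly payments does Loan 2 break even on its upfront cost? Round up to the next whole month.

17 months

Loan 1: monthly rate = 8.25%/12 = 0.0068750; payment = 31,000 × 0.0068750 / (1 − (1+0.0068750)^−72) = £547.32.
Loan 2: monthly rate = 7.25%/12 = 0.0060417; payment = 31,000 × 0.0060417 / (1 − (1+0.0060417)^−72) = £532.25.
Monthly savings = £547.32 − £532.25 = £15.07.
Break-even = £250.00 / £15.07 = 16.59 → 17 months.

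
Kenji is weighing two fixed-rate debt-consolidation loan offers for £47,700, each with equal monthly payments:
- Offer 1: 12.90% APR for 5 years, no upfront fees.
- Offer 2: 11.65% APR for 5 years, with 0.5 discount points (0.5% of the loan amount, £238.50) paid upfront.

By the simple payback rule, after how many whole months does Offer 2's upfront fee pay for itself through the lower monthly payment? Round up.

Offer 1: at 12.90% the monthly rate is 0.0107500, so the payment is 47,700 × 0.0107500 / (1 − 1.0107500^−60) = £1,082.88.
Offer 2: monthly rate = 11.65%/12 = 0.0097083; payment = 47,700 × 0.0097083 / (1 − (1+0.0097083)^−60) = £1,052.64.
Monthly savings = £1,082.88 − £1,052.64 = £30.24.
Break-even = £238.50 / £30.24 = 7.89 → 8 months.

8 months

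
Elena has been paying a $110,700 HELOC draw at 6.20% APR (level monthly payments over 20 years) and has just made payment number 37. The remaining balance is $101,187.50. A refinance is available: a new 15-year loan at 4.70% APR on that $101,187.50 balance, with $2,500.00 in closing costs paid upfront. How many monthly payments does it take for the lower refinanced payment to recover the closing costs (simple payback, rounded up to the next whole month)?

Current payment = 110,700 × 6.2%/12 / (1 − (1+0.0051667)^−240) = $805.91.
Refinanced payment = 101,187.50 × 0.0039167 / (1 − (1+0.0039167)^−180) = $784.46.
Monthly savings = $805.91 − $784.46 = $21.45.
Break-even = $2,500.00 / $21.45 = 116.55 → 117 months.

117 months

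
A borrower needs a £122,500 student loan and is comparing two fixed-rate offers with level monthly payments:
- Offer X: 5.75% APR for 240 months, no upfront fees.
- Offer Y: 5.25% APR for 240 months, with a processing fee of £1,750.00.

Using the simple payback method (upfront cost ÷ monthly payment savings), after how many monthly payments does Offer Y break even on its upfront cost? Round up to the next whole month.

51 months

Offer X: at 5.75% the monthly rate is 0.0047917, so the payment is 122,500 × 0.0047917 / (1 − 1.0047917^−240) = £860.05.
Offer Y: monthly rate = 5.25%/12 = 0.0043750; payment = 122,500 × 0.0043750 / (1 − (1+0.0043750)^−240) = £825.46.
Monthly savings = £860.05 − £825.46 = £34.59.
Break-even = £1,750.00 / £34.59 = 50.59 → 51 months.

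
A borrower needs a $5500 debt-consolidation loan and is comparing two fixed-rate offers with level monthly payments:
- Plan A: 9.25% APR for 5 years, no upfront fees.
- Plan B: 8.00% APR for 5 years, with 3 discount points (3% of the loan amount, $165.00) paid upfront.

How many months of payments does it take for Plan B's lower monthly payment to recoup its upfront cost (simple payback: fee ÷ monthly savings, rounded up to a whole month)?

50 months

Plan A: monthly rate = 9.25%/12 = 0.0077083; payment = 5,500 × 0.0077083 / (1 − (1+0.0077083)^−60) = $114.84.
Plan B: monthly rate = 8%/12 = 0.0066667; payment = 5,500 × 0.0066667 / (1 − (1+0.0066667)^−60) = $111.52.
Monthly savings = $114.84 − $111.52 = $3.32.
Break-even = $165.00 / $3.32 = 49.70 → 50 months.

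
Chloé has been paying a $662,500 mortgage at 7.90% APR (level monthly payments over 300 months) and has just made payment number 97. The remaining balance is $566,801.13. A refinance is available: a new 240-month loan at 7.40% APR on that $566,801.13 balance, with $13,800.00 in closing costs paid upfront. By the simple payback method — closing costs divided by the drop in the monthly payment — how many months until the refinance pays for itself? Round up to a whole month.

Current payment = 662,500 × 7.9%/12 / (1 − (1+0.0065833)^−300) = $5,069.47.
Refinanced payment = 566,801.13 × 0.0061667 / (1 − (1+0.0061667)^−240) = $4,531.52.
Monthly savings = $5,069.47 − $4,531.52 = $537.95.
Break-even = $13,800.00 / $537.95 = 25.65 → 26 months.

26 months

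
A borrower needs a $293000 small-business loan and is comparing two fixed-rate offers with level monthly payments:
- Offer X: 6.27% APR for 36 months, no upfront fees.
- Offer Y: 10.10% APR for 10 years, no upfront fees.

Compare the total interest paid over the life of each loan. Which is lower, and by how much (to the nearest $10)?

Offer X by $144,410

Offer X: at 6.27% the monthly rate is 0.0052250, so the payment is 293,000 × 0.0052250 / (1 − 1.0052250^−36) = $8,949.52.
Total interest on Offer X = 36 × $8,949.52 − $293,000 = $29,182.72.
Offer Y: at 10.10% the monthly rate is 0.0084167, so the payment is 293,000 × 0.0084167 / (1 − 1.0084167^−120) = $3,888.26.
Total interest on Offer Y = 120 × $3,888.26 − $293,000 = $173,591.20.
Offer X is lower by $144,408.48.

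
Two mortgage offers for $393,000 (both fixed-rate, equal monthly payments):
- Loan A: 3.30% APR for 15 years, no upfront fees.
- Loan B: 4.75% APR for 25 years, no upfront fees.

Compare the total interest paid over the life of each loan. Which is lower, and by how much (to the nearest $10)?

Loan A by $173,380

Loan A: at 3.30% the monthly rate is 0.0027500, so the payment is 393,000 × 0.0027500 / (1 − 1.0027500^−180) = $2,771.05.
Total interest on Loan A = 180 × $2,771.05 − $393,000 = $105,789.00.
Loan B: at 4.75% the monthly rate is 0.0039583, so the payment is 393,000 × 0.0039583 / (1 − 1.0039583^−300) = $2,240.56.
Total interest on Loan B = 300 × $2,240.56 − $393,000 = $279,168.00.
Loan A is lower by $173,379.00.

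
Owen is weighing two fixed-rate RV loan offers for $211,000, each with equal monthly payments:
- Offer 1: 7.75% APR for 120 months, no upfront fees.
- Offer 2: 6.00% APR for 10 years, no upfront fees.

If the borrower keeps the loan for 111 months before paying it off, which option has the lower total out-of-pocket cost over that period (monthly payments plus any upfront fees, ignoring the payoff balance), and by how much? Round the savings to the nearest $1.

Offer 1: monthly rate = 7.75%/12 = 0.0064583; payment = 211,000 × 0.0064583 / (1 − (1+0.0064583)^−120) = $2,532.22.
Offer 2: monthly rate = 6%/12 = 0.0050000; payment = 211,000 × 0.0050000 / (1 − (1+0.0050000)^−120) = $2,342.53.
Over 111 months: Offer 1 costs 111 × $2,532.22 = $281,076.42; Offer 2 costs 111 × $2,342.53 = $260,020.83.
Offer 2 is cheaper by $281,076.42 − $260,020.83 = $21,055.59.

Offer 2 by $21,056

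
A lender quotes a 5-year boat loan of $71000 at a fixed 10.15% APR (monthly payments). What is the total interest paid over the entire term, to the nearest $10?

$19,830

At 10.15% the monthly rate is 0.0084583, so the payment is 71,000 × 0.0084583 / (1 − 1.0084583^−60) = $1,513.79.
Total paid = 60 × $1,513.79 = $90,827.40; interest = $90,827.40 − $71,000 = $19,827.40.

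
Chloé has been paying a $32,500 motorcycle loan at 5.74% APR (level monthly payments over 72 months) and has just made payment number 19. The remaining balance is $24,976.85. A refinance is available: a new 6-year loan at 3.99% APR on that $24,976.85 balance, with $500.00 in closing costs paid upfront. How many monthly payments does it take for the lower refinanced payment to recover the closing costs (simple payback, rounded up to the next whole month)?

Current payment = 32,500 × 5.74%/12 / (1 − (1+0.0047833)^−72) = $534.64.
Refinanced payment = 24,976.85 × 0.0033250 / (1 − (1+0.0033250)^−72) = $390.65.
Monthly savings = $534.64 − $390.65 = $143.99.
Break-even = $500.00 / $143.99 = 3.47 → 4 months.

4 months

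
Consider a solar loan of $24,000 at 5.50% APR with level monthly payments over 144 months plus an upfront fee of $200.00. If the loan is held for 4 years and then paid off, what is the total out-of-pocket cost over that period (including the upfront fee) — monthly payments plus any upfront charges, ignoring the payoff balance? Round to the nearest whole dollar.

Monthly rate = 5.5%/12 = 0.0045833; payment = 24,000 × 0.0045833 / (1 − (1+0.0045833)^−144) = $228.04.
Total outlay = 48 × $228.04 + $200.00 = $11,145.92.

$11,146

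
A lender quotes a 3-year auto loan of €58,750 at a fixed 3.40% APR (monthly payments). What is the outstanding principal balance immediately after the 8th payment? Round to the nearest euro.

€46,207

With monthly rate i = 3.4%/12 = 0.0028333, the balance after k of n payments is P · [(1+i)^n − (1+i)^k] / [(1+i)^n − 1].
(1+0.0028333)^36 = 1.10722377 and (1+0.0028333)^8 = 1.02289272, so the balance is 58,750 × (1.10722377 − 1.02289272) / (1.10722377 − 1) = €46,206.63.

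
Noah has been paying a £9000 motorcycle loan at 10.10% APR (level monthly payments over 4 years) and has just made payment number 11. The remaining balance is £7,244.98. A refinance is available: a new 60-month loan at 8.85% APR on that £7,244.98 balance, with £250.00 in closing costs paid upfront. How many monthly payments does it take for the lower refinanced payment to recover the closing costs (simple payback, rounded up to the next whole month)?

Current payment = 9,000 × 10.1%/12 / (1 − (1+0.0084167)^−48) = £228.70.
Refinanced payment = 7,244.98 × 0.0073750 / (1 − (1+0.0073750)^−60) = £149.87.
Monthly savings = £228.70 − £149.87 = £78.83.
Break-even = £250.00 / £78.83 = 3.17 → 4 months.

4 months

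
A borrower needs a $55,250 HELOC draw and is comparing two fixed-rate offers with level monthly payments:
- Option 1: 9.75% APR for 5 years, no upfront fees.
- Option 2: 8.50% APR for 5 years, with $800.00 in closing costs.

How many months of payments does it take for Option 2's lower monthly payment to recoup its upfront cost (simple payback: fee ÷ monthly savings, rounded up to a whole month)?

Option 1: monthly rate = 9.75%/12 = 0.0081250; payment = 55,250 × 0.0081250 / (1 − (1+0.0081250)^−60) = $1,167.11.
Option 2: at 8.50% the monthly rate is 0.0070833, so the payment is 55,250 × 0.0070833 / (1 − 1.0070833^−60) = $1,133.54.
Monthly savings = $1,167.11 − $1,133.54 = $33.57.
Break-even = $800.00 / $33.57 = 23.83 → 24 months.

24 months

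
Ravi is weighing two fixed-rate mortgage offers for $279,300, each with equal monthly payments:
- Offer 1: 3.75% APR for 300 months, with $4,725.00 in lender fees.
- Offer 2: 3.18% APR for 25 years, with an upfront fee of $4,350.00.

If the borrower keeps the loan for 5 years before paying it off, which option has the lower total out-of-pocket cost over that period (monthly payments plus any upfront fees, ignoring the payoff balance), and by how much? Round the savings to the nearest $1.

Offer 2 by $5,487

Offer 1: at 3.75% the monthly rate is 0.0031250, so the payment is 279,300 × 0.0031250 / (1 − 1.0031250^−300) = $1,435.97.
Offer 2: at 3.18% the monthly rate is 0.0026500, so the payment is 279,300 × 0.0026500 / (1 − 1.0026500^−300) = $1,350.77.
Over 60 months: Offer 1 costs 60 × $1,435.97 + $4,725.00 = $90,883.20; Offer 2 costs 60 × $1,350.77 + $4,350.00 = $85,396.20.
Offer 2 is cheaper by $90,883.20 − $85,396.20 = $5,487.00.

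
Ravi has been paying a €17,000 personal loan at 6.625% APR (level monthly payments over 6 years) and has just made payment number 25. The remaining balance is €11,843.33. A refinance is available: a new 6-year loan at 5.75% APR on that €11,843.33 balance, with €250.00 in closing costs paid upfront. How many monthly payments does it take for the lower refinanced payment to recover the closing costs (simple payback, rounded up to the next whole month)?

3 months

Current payment = 17,000 × 6.625%/12 / (1 − (1+0.0055208)^−72) = €286.78.
Refinanced payment = 11,843.33 × 0.0047917 / (1 − (1+0.0047917)^−72) = €194.88.
Monthly savings = €286.78 − €194.88 = €91.90.
Break-even = €250.00 / €91.90 = 2.72 → 3 months.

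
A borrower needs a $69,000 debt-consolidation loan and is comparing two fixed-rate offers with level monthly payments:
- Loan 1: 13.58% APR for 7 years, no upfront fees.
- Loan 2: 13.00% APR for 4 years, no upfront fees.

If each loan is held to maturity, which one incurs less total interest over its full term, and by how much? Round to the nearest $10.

Loan 1: monthly rate = 13.58%/12 = 0.0113167; payment = 69,000 × 0.0113167 / (1 − (1+0.0113167)^−84) = $1,277.10.
Total interest on Loan 1 = 84 × $1,277.10 − $69,000 = $38,276.40.
Loan 2: monthly rate = 13%/12 = 0.0108333; payment = 69,000 × 0.0108333 / (1 − (1+0.0108333)^−48) = $1,851.10.
Total interest on Loan 2 = 48 × $1,851.10 − $69,000 = $19,852.80.
Loan 2 is lower by $18,423.60.

Loan 2 by $18,420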